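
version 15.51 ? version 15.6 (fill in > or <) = >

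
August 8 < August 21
True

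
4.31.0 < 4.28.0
False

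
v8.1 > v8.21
False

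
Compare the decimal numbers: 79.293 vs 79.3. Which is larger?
79.3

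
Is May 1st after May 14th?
No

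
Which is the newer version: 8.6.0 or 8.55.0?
8.55.0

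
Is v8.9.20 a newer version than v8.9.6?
Yes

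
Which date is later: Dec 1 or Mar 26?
Dec 1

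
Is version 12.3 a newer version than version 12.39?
No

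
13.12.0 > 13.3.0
True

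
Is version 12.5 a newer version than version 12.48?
No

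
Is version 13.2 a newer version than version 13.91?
No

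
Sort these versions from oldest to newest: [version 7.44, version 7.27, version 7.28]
[version 7.27, version 7.28, version 7.44]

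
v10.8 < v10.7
False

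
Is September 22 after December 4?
No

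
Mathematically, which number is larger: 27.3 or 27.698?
27.698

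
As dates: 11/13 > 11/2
True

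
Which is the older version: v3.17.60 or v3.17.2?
v3.17.2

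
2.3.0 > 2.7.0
False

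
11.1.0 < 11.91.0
True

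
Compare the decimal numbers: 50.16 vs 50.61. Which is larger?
50.61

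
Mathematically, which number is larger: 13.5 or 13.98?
13.98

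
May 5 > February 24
True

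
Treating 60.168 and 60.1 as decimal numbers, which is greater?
60.168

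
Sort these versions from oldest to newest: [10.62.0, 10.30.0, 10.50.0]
[10.30.0, 10.50.0, 10.62.0]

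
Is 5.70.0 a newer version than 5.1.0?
Yes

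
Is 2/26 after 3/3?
No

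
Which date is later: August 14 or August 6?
August 14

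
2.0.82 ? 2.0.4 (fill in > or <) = >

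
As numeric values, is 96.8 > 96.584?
True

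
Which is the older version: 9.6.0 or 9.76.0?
9.6.0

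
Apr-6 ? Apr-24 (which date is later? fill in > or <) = <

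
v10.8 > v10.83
False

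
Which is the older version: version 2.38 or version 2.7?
version 2.7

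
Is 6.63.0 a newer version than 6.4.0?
Yes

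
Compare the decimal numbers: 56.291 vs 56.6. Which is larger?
56.6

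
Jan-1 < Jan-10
True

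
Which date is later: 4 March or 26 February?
4 March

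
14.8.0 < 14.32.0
True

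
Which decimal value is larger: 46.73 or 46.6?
46.73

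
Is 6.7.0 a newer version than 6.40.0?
No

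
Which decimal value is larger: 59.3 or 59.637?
59.637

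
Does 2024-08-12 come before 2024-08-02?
No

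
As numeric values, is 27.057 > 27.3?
False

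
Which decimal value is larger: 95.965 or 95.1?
95.965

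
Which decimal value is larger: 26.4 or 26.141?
26.4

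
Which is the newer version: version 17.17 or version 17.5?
version 17.17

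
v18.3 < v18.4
True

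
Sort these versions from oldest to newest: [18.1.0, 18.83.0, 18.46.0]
[18.1.0, 18.46.0, 18.83.0]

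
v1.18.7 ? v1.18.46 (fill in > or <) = <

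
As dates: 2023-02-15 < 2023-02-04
False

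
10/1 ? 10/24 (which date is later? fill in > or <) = <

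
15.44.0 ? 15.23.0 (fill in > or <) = >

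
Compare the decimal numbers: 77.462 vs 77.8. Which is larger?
77.8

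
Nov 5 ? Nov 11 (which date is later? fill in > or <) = <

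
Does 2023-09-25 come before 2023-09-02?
No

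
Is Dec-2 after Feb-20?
Yes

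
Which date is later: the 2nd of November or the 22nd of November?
the 22nd of November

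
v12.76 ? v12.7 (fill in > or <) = >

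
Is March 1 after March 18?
No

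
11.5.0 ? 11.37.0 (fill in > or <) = <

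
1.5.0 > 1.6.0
False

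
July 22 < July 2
False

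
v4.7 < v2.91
False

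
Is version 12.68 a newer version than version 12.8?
Yes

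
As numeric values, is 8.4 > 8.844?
False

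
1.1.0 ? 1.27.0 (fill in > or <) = <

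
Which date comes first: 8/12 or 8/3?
8/3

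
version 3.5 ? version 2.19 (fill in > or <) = >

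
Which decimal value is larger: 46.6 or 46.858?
46.858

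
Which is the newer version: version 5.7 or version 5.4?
version 5.7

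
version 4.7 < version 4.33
True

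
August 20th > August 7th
True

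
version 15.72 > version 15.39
True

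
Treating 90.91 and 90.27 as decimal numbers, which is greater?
90.91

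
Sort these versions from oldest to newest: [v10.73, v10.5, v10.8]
[v10.5, v10.8, v10.73]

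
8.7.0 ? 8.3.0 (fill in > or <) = >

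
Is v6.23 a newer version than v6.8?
Yes. Version numbers are compared segment by segment as integers, not as decimals: minor version 23 > 8, so v6.23 > v6.8 (even though the decimal 6.23 < 6.8).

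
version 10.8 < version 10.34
True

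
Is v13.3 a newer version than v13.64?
No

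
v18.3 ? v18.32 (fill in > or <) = <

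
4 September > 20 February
True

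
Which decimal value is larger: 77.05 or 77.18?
77.18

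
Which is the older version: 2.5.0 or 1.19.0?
1.19.0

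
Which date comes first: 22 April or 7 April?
7 April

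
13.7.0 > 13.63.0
False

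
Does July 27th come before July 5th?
No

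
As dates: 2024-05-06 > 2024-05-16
False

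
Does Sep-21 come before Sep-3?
No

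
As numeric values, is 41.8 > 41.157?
True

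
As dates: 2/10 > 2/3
True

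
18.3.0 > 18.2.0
True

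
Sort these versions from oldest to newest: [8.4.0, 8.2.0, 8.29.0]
[8.2.0, 8.4.0, 8.29.0]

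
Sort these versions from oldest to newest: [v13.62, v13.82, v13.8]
[v13.8, v13.62, v13.82]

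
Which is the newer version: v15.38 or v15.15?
v15.38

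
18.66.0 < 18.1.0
False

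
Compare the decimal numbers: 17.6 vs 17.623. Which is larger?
17.623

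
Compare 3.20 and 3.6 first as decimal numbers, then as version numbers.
As decimals: 3.20 < 3.6. As versions: v3.20 > v3.6 (minor version 20 > 6).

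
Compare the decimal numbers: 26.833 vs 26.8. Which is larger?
26.833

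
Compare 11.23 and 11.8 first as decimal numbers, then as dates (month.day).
As decimals: 11.23 < 11.8. As dates: 11/23 is later than 11/8 (day 23 > day 8).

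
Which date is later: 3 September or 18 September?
18 September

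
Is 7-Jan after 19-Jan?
No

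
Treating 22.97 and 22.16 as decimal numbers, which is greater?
22.97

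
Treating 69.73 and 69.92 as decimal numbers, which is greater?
69.92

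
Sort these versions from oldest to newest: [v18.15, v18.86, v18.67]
[v18.15, v18.67, v18.86]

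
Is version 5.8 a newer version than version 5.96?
No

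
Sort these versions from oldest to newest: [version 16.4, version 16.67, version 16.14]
[version 16.4, version 16.14, version 16.67]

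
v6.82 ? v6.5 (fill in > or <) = >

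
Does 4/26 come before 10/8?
Yes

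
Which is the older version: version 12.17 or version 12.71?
version 12.17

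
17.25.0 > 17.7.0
True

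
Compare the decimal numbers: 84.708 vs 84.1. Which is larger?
84.708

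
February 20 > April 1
False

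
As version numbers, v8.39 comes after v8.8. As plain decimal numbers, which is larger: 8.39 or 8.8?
8.8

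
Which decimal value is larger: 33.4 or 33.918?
33.918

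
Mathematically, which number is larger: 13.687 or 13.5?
13.687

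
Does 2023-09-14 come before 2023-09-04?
No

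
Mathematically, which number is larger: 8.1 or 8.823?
8.823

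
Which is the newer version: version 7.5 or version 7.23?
version 7.23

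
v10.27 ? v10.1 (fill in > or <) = >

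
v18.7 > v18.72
False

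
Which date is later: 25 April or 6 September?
6 September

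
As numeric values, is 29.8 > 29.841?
False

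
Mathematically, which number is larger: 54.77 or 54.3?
54.77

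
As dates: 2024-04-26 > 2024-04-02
True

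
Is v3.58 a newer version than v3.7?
Yes. Version numbers are compared segment by segment as integers, not as decimals: minor version 58 > 7, so v3.58 > v3.7 (even though the decimal 3.58 < 3.7).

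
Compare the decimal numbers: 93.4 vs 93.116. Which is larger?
93.4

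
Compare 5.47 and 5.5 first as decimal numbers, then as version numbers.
As decimals: 5.47 < 5.5. As versions: v5.47 > v5.5 (minor version 47 > 5).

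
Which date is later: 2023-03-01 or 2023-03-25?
2023-03-25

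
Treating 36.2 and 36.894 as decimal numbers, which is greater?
36.894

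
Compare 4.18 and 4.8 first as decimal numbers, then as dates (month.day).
As decimals: 4.18 < 4.8. As dates: 4/18 is later than 4/8 (day 18 > day 8).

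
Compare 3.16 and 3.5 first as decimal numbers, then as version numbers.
As decimals: 3.16 < 3.5. As versions: v3.16 > v3.5 (minor version 16 > 5).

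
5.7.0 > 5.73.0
False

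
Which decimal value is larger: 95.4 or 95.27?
95.4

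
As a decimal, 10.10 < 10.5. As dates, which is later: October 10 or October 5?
October 10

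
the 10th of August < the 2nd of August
False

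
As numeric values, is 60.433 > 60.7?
False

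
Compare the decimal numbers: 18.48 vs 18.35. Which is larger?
18.48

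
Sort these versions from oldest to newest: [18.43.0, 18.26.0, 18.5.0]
[18.5.0, 18.26.0, 18.43.0]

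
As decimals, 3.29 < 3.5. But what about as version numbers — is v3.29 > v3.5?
True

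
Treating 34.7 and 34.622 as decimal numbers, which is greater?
34.7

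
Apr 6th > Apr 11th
False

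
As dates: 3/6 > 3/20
False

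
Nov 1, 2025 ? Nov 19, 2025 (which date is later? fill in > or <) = <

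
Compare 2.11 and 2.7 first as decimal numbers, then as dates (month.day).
As decimals: 2.11 < 2.7. As dates: 2/11 is later than 2/7 (day 11 > day 7).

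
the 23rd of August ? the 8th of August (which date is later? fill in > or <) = >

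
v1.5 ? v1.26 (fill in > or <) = <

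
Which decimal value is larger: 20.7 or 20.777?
20.777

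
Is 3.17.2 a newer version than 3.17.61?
No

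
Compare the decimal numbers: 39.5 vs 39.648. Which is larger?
39.648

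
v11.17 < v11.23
True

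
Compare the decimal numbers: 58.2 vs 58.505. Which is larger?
58.505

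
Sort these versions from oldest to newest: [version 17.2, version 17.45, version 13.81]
[version 13.81, version 17.2, version 17.45]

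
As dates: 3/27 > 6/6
False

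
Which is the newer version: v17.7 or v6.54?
v17.7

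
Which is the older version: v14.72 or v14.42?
v14.42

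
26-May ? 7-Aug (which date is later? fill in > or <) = <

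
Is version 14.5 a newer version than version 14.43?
No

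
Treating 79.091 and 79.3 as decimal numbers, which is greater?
79.3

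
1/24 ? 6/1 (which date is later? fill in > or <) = <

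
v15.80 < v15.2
False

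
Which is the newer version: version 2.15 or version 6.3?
version 6.3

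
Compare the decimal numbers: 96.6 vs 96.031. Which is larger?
96.6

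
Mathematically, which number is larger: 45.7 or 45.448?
45.7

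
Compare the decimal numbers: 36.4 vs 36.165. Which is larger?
36.4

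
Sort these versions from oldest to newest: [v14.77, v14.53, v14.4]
[v14.4, v14.53, v14.77]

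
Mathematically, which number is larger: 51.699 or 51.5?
51.699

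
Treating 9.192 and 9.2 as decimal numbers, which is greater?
9.2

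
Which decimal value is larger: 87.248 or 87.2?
87.248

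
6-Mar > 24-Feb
True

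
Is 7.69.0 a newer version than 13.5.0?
No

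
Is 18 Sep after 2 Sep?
Yes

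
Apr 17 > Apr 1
True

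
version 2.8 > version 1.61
True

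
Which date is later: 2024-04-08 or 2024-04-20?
2024-04-20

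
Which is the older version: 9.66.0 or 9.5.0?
9.5.0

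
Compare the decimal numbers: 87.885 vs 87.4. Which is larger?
87.885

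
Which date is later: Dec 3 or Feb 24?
Dec 3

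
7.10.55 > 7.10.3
True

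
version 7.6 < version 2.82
False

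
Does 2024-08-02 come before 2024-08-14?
Yes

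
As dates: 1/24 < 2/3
True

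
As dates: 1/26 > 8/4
False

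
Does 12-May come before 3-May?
No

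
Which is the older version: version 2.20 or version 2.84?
version 2.20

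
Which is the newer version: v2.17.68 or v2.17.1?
v2.17.68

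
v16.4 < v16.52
True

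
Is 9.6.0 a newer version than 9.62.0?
No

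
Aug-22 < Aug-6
False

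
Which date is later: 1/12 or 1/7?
1/12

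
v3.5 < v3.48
True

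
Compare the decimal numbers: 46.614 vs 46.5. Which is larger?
46.614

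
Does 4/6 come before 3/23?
No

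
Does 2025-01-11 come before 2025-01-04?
No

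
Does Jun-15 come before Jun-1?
No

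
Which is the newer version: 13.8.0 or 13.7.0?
13.8.0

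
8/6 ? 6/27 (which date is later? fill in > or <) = >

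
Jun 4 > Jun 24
False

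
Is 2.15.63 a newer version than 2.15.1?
Yes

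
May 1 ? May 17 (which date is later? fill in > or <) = <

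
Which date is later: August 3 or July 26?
August 3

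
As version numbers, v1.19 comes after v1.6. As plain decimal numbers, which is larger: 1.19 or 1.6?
1.6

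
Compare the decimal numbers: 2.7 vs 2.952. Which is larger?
2.952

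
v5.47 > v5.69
False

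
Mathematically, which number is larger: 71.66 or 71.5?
71.66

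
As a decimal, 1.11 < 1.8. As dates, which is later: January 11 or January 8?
January 11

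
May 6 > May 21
False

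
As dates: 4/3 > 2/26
True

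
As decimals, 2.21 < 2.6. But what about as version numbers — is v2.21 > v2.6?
True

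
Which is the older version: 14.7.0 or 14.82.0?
14.7.0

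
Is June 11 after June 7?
Yes. Day 11 comes after day 7 in June — this is a date comparison, not a decimal one (the decimal 6.11 would be smaller than 6.7).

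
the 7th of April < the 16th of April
True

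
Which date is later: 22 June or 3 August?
3 August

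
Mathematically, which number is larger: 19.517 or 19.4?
19.517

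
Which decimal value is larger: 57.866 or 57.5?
57.866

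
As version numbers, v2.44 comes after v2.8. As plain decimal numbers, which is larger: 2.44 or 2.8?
2.8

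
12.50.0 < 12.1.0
False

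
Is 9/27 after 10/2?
No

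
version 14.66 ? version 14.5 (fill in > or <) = >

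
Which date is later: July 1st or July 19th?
July 19th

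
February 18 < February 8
False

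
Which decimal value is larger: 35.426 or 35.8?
35.8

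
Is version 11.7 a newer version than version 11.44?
No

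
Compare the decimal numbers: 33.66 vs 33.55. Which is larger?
33.66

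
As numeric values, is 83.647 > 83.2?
True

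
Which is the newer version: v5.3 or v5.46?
v5.46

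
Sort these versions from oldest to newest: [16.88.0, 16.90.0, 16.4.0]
[16.4.0, 16.88.0, 16.90.0]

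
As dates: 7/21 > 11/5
False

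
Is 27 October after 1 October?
Yes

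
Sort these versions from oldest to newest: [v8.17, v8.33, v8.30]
[v8.17, v8.30, v8.33]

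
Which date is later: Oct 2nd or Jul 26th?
Oct 2nd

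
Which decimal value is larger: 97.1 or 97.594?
97.594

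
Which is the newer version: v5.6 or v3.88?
v5.6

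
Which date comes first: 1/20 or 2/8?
1/20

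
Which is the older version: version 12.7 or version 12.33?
version 12.7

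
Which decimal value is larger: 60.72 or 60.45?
60.72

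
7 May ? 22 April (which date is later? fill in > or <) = >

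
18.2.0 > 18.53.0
False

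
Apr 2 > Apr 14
False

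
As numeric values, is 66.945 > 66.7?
True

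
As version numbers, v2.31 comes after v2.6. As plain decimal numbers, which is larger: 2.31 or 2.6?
2.6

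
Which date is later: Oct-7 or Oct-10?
Oct-10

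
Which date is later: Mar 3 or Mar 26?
Mar 26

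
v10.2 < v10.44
True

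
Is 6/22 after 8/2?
No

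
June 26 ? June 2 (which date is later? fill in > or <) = >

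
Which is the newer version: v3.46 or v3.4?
v3.46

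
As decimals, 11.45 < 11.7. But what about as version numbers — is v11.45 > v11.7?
True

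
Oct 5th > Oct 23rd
False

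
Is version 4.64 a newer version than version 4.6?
Yes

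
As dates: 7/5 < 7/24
True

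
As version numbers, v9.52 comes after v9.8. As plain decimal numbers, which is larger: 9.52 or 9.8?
9.8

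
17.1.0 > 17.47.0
False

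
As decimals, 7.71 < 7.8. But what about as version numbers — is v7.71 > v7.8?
True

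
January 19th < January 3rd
False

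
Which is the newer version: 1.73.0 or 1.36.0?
1.73.0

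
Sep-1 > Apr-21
True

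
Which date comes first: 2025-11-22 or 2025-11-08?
2025-11-08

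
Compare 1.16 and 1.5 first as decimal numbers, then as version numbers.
As decimals: 1.16 < 1.5. As versions: v1.16 > v1.5 (minor version 16 > 5).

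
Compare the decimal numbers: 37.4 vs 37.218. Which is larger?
37.4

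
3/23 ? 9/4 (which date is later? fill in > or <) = <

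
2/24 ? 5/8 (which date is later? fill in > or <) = <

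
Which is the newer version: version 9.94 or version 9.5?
version 9.94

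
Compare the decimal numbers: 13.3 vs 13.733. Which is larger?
13.733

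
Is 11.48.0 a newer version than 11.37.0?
Yes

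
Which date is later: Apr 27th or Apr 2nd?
Apr 27th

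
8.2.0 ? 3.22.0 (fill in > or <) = >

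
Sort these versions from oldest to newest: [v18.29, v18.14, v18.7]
[v18.7, v18.14, v18.29]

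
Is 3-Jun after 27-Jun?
No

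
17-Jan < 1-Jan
False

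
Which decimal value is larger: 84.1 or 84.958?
84.958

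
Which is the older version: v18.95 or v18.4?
v18.4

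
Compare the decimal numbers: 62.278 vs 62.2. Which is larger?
62.278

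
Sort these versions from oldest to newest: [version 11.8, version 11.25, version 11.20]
[version 11.8, version 11.20, version 11.25]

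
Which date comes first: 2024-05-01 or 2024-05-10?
2024-05-01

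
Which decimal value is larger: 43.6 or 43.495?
43.6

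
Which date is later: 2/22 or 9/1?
9/1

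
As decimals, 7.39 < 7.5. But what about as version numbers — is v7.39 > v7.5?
True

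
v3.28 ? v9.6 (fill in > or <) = <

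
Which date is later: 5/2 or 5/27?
5/27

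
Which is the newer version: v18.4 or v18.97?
v18.97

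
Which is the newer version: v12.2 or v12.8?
v12.8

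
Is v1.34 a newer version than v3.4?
No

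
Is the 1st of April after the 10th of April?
No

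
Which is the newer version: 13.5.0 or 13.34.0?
13.34.0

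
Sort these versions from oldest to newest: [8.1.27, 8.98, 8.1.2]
[8.1.2, 8.1.27, 8.98]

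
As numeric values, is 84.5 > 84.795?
False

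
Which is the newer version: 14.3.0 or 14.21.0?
14.21.0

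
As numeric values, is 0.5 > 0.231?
True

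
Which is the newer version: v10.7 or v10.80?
v10.80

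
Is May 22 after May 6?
Yes. Day 22 comes after day 6 in May — this is a date comparison, not a decimal one (the decimal 5.22 would be smaller than 5.6).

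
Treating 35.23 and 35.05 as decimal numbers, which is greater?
35.23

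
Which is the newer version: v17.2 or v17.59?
v17.59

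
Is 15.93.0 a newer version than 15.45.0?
Yes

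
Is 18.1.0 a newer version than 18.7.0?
No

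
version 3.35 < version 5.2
True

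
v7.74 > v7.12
True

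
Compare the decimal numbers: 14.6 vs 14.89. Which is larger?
14.89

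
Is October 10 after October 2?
Yes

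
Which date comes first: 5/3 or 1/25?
1/25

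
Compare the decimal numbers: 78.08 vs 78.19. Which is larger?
78.19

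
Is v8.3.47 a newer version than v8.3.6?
Yes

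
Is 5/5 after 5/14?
No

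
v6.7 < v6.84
True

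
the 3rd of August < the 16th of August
True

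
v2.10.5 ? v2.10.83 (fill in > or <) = <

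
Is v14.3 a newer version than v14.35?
No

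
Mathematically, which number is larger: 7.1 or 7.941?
7.941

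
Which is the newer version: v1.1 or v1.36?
v1.36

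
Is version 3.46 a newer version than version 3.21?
Yes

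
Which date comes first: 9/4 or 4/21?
4/21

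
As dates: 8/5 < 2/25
False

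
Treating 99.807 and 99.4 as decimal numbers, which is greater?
99.807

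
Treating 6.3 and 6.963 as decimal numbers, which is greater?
6.963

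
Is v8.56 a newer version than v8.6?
Yes. Version numbers are compared segment by segment as integers, not as decimals: minor version 56 > 6, so v8.56 > v8.6 (even though the decimal 8.56 < 8.6).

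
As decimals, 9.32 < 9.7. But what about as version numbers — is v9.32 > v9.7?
True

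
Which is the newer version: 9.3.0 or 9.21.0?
9.21.0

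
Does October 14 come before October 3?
No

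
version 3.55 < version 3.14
False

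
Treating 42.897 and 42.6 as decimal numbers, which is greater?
42.897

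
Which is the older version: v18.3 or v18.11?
v18.3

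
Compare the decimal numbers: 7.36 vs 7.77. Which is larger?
7.77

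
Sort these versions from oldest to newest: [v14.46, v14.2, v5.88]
[v5.88, v14.2, v14.46]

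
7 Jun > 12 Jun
False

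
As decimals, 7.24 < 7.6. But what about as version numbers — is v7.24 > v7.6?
True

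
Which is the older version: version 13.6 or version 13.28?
version 13.6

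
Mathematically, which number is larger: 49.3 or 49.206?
49.3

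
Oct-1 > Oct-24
False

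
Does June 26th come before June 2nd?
No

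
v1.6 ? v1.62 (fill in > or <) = <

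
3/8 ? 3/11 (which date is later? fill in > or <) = <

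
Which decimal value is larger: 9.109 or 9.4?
9.4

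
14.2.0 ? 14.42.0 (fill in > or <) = <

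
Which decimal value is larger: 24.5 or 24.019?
24.5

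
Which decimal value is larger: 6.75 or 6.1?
6.75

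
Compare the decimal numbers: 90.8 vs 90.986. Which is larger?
90.986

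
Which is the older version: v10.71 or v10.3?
v10.3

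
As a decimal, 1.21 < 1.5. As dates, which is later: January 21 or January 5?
January 21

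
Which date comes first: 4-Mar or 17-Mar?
4-Mar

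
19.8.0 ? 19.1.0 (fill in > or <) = >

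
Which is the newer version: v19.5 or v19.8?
v19.8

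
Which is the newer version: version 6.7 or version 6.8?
version 6.8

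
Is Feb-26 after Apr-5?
No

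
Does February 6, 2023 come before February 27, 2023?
Yes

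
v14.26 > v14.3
True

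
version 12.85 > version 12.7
True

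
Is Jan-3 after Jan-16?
No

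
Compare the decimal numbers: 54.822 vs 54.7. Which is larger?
54.822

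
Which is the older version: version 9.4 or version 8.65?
version 8.65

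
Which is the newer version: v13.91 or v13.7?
v13.91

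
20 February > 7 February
True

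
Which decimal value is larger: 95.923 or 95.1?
95.923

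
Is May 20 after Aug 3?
No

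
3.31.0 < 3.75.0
True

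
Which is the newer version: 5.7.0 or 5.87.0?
5.87.0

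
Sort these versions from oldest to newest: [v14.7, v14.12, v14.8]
[v14.7, v14.8, v14.12]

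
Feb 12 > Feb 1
True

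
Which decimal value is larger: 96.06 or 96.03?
96.06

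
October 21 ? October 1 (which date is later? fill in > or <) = >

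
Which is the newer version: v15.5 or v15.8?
v15.8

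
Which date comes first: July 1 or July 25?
July 1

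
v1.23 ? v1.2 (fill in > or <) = >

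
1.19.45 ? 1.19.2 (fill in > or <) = >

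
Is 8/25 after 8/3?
Yes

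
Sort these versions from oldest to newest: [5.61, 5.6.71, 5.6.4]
[5.6.4, 5.6.71, 5.61]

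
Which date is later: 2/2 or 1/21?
2/2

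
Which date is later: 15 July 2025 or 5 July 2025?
15 July 2025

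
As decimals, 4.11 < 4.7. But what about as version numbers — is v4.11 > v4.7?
True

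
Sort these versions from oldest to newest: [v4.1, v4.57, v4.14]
[v4.1, v4.14, v4.57]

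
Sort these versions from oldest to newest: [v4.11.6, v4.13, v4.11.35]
[v4.11.6, v4.11.35, v4.13]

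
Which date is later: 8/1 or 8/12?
8/12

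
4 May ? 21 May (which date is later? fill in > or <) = <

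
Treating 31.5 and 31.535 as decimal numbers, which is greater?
31.535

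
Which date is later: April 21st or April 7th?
April 21st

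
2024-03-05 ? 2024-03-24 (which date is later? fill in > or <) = <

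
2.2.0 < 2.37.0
True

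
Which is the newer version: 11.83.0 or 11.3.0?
11.83.0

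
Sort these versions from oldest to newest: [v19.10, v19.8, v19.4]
[v19.4, v19.8, v19.10]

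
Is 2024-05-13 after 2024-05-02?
Yes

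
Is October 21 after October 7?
Yes. Day 21 comes after day 7 in October — this is a date comparison, not a decimal one (the decimal 10.21 would be smaller than 10.7).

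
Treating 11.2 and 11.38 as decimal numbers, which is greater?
11.38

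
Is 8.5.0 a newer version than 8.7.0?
No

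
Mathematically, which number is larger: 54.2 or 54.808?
54.808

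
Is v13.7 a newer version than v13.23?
No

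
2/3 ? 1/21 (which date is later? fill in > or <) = >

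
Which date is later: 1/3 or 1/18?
1/18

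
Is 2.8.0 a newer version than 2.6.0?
Yes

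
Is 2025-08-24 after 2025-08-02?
Yes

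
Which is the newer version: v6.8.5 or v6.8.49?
v6.8.49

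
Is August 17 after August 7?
Yes. Day 17 comes after day 7 in August — this is a date comparison, not a decimal one (the decimal 8.17 would be smaller than 8.7).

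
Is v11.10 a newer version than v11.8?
Yes. Version numbers are compared segment by segment as integers, not as decimals: minor version 10 > 8, so v11.10 > v11.8 (even though the decimal 11.10 < 11.8).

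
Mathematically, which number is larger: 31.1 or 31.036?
31.1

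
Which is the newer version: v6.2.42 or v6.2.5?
v6.2.42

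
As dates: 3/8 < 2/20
False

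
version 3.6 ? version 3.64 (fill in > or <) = <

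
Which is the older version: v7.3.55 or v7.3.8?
v7.3.8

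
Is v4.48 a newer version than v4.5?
Yes. Version numbers are compared segment by segment as integers, not as decimals: minor version 48 > 5, so v4.48 > v4.5 (even though the decimal 4.48 < 4.5).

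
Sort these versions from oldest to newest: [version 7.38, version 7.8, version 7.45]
[version 7.8, version 7.38, version 7.45]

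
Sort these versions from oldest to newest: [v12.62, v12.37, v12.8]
[v12.8, v12.37, v12.62]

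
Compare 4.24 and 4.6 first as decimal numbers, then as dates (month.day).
As decimals: 4.24 < 4.6. As dates: 4/24 is later than 4/6 (day 24 > day 6).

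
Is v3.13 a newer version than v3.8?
Yes. Version numbers are compared segment by segment as integers, not as decimals: minor version 13 > 8, so v3.13 > v3.8 (even though the decimal 3.13 < 3.8).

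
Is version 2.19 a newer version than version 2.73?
No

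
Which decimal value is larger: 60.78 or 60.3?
60.78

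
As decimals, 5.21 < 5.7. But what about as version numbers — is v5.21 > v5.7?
True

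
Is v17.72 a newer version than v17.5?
Yes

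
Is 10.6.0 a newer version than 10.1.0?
Yes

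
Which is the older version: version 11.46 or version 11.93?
version 11.46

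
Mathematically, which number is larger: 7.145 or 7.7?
7.7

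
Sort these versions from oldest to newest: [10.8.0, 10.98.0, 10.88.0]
[10.8.0, 10.88.0, 10.98.0]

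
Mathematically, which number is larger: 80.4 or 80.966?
80.966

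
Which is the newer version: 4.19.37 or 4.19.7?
4.19.37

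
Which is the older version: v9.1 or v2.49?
v2.49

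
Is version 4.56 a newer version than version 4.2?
Yes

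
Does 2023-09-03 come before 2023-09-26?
Yes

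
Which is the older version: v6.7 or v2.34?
v2.34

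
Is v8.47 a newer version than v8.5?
Yes. Version numbers are compared segment by segment as integers, not as decimals: minor version 47 > 5, so v8.47 > v8.5 (even though the decimal 8.47 < 8.5).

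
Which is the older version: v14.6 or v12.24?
v12.24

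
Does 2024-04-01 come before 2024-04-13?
Yes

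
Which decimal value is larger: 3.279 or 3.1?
3.279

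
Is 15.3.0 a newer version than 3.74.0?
Yes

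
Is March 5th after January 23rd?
Yes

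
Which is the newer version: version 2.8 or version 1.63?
version 2.8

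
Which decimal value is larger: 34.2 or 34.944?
34.944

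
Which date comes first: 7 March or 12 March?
7 March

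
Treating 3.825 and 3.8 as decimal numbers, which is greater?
3.825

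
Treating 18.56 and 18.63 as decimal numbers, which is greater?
18.63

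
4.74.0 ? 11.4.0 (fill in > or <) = <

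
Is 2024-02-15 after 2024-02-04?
Yes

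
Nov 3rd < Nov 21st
True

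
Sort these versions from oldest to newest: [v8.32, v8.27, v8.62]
[v8.27, v8.32, v8.62]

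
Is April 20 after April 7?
Yes. Day 20 comes after day 7 in April — this is a date comparison, not a decimal one (the decimal 4.20 would be smaller than 4.7).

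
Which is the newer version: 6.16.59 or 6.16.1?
6.16.59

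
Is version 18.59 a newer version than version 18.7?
Yes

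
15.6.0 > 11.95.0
True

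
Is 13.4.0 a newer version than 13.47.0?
No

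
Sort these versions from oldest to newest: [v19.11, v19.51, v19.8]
[v19.8, v19.11, v19.51]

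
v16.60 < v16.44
False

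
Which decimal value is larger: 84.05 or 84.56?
84.56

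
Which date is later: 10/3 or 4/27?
10/3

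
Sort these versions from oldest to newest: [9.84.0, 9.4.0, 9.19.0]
[9.4.0, 9.19.0, 9.84.0]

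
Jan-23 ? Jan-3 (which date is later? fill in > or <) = >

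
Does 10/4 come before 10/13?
Yes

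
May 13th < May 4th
False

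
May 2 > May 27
False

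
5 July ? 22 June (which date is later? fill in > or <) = >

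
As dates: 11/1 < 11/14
True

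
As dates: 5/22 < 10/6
True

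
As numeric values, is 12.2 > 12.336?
False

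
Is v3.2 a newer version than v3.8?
No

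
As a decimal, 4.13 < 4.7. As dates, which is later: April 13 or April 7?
April 13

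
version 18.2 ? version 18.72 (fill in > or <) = <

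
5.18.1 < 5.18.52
True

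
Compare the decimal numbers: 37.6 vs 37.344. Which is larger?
37.6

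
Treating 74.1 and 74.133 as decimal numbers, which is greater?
74.133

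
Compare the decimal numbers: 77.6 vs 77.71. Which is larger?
77.71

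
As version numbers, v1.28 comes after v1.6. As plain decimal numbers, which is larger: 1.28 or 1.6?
1.6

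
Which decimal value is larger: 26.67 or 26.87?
26.87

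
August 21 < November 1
True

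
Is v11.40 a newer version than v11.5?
Yes. Version numbers are compared segment by segment as integers, not as decimals: minor version 40 > 5, so v11.40 > v11.5 (even though the decimal 11.40 < 11.5).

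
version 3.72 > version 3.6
True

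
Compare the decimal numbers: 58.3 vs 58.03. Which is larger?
58.3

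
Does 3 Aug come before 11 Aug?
Yes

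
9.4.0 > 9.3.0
True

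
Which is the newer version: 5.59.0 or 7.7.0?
7.7.0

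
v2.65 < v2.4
False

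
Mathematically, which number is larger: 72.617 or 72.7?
72.7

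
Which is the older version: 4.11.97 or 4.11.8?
4.11.8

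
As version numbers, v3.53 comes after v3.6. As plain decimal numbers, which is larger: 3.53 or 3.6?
3.6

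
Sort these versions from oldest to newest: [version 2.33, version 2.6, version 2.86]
[version 2.6, version 2.33, version 2.86]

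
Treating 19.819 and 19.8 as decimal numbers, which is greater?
19.819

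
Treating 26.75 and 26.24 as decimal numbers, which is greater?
26.75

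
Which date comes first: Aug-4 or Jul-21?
Jul-21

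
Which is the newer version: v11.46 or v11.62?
v11.62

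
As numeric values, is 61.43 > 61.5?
False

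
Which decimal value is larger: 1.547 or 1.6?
1.6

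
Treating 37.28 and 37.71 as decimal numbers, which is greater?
37.71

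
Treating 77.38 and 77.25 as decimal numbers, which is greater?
77.38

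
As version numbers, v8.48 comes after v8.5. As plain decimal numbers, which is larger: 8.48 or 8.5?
8.5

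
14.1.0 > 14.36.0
False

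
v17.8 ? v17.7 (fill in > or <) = >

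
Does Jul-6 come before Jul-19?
Yes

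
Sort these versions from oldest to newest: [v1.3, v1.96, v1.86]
[v1.3, v1.86, v1.96]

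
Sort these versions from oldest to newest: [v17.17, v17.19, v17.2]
[v17.2, v17.17, v17.19]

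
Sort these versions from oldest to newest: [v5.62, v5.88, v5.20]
[v5.20, v5.62, v5.88]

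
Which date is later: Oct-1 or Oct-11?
Oct-11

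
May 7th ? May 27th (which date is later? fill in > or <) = <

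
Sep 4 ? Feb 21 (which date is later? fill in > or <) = >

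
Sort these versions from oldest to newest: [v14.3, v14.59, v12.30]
[v12.30, v14.3, v14.59]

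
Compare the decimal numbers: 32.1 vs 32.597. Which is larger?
32.597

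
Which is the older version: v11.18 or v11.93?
v11.18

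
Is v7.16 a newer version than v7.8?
Yes. Version numbers are compared segment by segment as integers, not as decimals: minor version 16 > 8, so v7.16 > v7.8 (even though the decimal 7.16 < 7.8).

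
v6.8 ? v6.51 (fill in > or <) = <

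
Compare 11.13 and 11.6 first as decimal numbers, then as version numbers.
As decimals: 11.13 < 11.6. As versions: v11.13 > v11.6 (minor version 13 > 6).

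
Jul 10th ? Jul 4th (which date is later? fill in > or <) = >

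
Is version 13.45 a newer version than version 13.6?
Yes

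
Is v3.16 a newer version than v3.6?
Yes. Version numbers are compared segment by segment as integers, not as decimals: minor version 16 > 6, so v3.16 > v3.6 (even though the decimal 3.16 < 3.6).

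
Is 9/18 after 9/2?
Yes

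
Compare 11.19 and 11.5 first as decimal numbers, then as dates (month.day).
As decimals: 11.19 < 11.5. As dates: 11/19 is later than 11/5 (day 19 > day 5).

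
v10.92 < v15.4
True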